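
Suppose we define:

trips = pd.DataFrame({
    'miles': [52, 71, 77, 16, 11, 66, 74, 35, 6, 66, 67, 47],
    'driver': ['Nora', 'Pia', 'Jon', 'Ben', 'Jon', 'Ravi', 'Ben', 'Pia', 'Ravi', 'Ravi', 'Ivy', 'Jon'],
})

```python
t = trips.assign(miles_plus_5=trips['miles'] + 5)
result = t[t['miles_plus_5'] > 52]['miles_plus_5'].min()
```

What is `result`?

add column miles_plus_5 = trips['miles'] + 5:
    miles driver  miles_plus_5
0      52   Nora            57
1      71    Pia            76
2      77    Jon            82
3      16    Ben            21
4      11    Jon            16
5      66   Ravi            71
6      74    Ben            79
7      35    Pia            40
8       6   Ravi            11
9      66   Ravi            71
10     67    Ivy            72
11     47    Jon            52
filter rows where miles_plus_5 > 52:
    miles driver  miles_plus_5
0      52   Nora            57
1      71    Pia            76
2      77    Jon            82
5      66   Ravi            71
6      74    Ben            79
9      66   Ravi            71
10     67    Ivy            72
So min() = 57.

57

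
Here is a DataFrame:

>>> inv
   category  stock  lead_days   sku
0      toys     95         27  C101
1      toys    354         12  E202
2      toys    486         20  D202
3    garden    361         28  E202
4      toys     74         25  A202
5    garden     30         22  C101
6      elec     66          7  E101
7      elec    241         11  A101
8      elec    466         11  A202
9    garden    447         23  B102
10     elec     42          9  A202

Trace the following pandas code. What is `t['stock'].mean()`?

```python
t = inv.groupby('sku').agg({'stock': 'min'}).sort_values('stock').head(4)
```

group by sku, min of stock:
      stock
sku        
A101    241
A202     42
B102    447
C101     30
D202    486
E101     66
E202    354
sort by stock:
      stock
sku        
C101     30
A202     42
E101     66
A101    241
E202    354
B102    447
D202    486
take first 4 rows:
      stock
sku        
C101     30
A202     42
E101     66
A101    241
Taking the mean of column 'stock' gives 94.75.

94.75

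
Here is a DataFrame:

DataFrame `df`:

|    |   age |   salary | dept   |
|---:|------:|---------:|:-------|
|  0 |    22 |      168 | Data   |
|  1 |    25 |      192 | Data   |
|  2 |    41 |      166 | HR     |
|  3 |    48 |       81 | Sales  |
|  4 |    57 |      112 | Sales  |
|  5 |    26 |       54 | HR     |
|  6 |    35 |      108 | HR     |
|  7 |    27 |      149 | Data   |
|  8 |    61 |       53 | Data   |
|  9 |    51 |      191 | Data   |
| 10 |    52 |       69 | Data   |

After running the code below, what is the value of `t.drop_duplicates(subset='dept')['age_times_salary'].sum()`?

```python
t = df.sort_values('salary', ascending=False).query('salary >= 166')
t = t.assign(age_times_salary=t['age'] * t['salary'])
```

sort by salary descending:
    age  salary   dept
1    25     192   Data
9    51     191   Data
0    22     168   Data
2    41     166     HR
7    27     149   Data
4    57     112  Sales
6    35     108     HR
3    48      81  Sales
10   52      69   Data
5    26      54     HR
8    61      53   Data
filter rows where salary >= 166:
   age  salary  dept
1   25     192  Data
9   51     191  Data
0   22     168  Data
2   41     166    HR
add column age_times_salary = t['age'] * t['salary']:
   age  salary  dept  age_times_salary
1   25     192  Data              4800
9   51     191  Data              9741
0   22     168  Data              3696
2   41     166    HR              6806
drop duplicate dept (keep=first):
   age  salary  dept  age_times_salary
1   25     192  Data              4800
2   41     166    HR              6806
The sum of column 'age_times_salary' is 11606.

11606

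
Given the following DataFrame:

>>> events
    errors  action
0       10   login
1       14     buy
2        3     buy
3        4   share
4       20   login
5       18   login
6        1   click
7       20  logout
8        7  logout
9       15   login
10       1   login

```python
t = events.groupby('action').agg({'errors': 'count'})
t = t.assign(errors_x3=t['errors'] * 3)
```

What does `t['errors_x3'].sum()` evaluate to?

33

group by action, count of errors:
        errors
action        
buy          2
click        1
login        5
logout       2
share        1
add column errors_x3 = t['errors'] * 3:
        errors  errors_x3
action                   
buy          2          6
click        1          3
login        5         15
logout       2          6
share        1          3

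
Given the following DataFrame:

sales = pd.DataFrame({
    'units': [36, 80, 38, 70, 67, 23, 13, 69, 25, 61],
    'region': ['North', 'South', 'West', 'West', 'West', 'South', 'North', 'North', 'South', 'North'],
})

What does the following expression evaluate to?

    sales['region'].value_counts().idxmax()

North

value_counts of region:
region
North    4
South    3
West     3
Name: count, dtype: int64
Then the label with the largest value: North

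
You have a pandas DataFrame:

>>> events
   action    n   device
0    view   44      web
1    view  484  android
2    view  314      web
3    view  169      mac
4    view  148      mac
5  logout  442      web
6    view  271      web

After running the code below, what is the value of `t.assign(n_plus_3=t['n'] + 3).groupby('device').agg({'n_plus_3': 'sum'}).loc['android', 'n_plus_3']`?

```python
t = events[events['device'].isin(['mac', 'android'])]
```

filter rows where device in ['mac', 'android']:
  action    n   device
1   view  484  android
3   view  169      mac
4   view  148      mac
add column n_plus_3 = t['n'] + 3:
  action    n   device  n_plus_3
1   view  484  android       487
3   view  169      mac       172
4   view  148      mac       151
group by device, sum of n_plus_3:
         n_plus_3
device           
android       487
mac           323

487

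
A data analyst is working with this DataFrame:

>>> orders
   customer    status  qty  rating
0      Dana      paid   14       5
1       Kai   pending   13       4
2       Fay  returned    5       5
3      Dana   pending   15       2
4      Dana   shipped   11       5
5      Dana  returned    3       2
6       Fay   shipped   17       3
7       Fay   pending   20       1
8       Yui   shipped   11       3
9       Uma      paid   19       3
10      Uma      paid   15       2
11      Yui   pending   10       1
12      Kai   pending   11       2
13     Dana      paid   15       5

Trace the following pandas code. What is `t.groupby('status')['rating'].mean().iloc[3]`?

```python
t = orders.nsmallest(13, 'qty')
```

take 13 rows with smallest qty:
   customer    status  qty  rating
5      Dana  returned    3       2
2       Fay  returned    5       5
11      Yui   pending   10       1
4      Dana   shipped   11       5
8       Yui   shipped   11       3
12      Kai   pending   11       2
1       Kai   pending   13       4
0      Dana      paid   14       5
3      Dana   pending   15       2
10      Uma      paid   15       2
13     Dana      paid   15       5
6       Fay   shipped   17       3
9       Uma      paid   19       3
group by status, mean of rating:
status
paid        3.750000
pending     2.250000
returned    3.500000
shipped     3.666667
Name: rating, dtype: float64

3.66666666667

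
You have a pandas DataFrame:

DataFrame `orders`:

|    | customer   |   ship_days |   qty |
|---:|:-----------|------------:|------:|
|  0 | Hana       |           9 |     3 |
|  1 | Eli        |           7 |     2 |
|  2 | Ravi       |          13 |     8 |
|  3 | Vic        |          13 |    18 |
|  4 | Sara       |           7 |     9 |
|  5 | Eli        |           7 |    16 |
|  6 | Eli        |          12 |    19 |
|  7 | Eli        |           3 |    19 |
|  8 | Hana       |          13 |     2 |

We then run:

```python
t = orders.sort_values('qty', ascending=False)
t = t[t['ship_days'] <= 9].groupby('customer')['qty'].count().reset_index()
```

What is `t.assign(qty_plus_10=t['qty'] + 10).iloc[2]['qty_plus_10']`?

sort by qty descending:
  customer  ship_days  qty
6      Eli         12   19
7      Eli          3   19
3      Vic         13   18
5      Eli          7   16
4     Sara          7    9
2     Ravi         13    8
0     Hana          9    3
1      Eli          7    2
8     Hana         13    2
filter rows where ship_days <= 9:
  customer  ship_days  qty
7      Eli          3   19
5      Eli          7   16
4     Sara          7    9
0     Hana          9    3
1      Eli          7    2
group by customer, count of qty:
customer
Eli     3
Hana    1
Sara    1
Name: qty, dtype: int64
reset_index():
  customer  qty
0      Eli    3
1     Hana    1
2     Sara    1
add column qty_plus_10 = t['qty'] + 10:
  customer  qty  qty_plus_10
0      Eli    3           13
1     Hana    1           11
2     Sara    1           11
Reading off the value at position 2, column 'qty_plus_10', we get 11.

11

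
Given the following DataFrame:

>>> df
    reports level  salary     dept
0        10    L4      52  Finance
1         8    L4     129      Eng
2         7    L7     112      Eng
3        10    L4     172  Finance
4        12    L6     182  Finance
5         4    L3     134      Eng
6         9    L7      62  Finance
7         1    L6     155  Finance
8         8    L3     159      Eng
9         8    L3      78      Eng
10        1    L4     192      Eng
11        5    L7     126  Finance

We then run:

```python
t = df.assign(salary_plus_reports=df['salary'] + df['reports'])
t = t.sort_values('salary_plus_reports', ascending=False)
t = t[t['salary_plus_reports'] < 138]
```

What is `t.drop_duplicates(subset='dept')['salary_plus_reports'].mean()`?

add column salary_plus_reports = df['salary'] + df['reports']:
    reports level  salary     dept  salary_plus_reports
0        10    L4      52  Finance                   62
1         8    L4     129      Eng                  137
2         7    L7     112      Eng                  119
3        10    L4     172  Finance                  182
4        12    L6     182  Finance                  194
5         4    L3     134      Eng                  138
6         9    L7      62  Finance                   71
7         1    L6     155  Finance                  156
8         8    L3     159      Eng                  167
9         8    L3      78      Eng                   86
10        1    L4     192      Eng                  193
11        5    L7     126  Finance                  131
sort by salary_plus_reports descending:
    reports level  salary     dept  salary_plus_reports
4        12    L6     182  Finance                  194
10        1    L4     192      Eng                  193
3        10    L4     172  Finance                  182
8         8    L3     159      Eng                  167
7         1    L6     155  Finance                  156
5         4    L3     134      Eng                  138
1         8    L4     129      Eng                  137
11        5    L7     126  Finance                  131
2         7    L7     112      Eng                  119
9         8    L3      78      Eng                   86
6         9    L7      62  Finance                   71
0        10    L4      52  Finance                   62
filter rows where salary_plus_reports < 138:
    reports level  salary     dept  salary_plus_reports
1         8    L4     129      Eng                  137
11        5    L7     126  Finance                  131
2         7    L7     112      Eng                  119
9         8    L3      78      Eng                   86
6         9    L7      62  Finance                   71
0        10    L4      52  Finance                   62
drop duplicate dept (keep=first):
    reports level  salary     dept  salary_plus_reports
1         8    L4     129      Eng                  137
11        5    L7     126  Finance                  131
The mean of column 'salary_plus_reports' is 134.0.

134.0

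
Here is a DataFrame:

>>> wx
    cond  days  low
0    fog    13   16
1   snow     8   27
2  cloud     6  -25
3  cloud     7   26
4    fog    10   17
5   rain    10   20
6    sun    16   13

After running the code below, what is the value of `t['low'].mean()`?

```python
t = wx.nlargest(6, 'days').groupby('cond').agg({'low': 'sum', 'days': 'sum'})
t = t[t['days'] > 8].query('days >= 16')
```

23.0

take 6 rows with largest days:
    cond  days  low
6    sun    16   13
0    fog    13   16
4    fog    10   17
5   rain    10   20
1   snow     8   27
3  cloud     7   26
group by cond: sum(low), sum(days):
       low  days
cond            
cloud   26     7
fog     33    23
rain    20    10
snow    27     8
sun     13    16
filter rows where days > 8:
      low  days
cond           
fog    33    23
rain   20    10
sun    13    16
filter rows where days >= 16:
      low  days
cond           
fog    33    23
sun    13    16
The mean of column 'low' is 23.0.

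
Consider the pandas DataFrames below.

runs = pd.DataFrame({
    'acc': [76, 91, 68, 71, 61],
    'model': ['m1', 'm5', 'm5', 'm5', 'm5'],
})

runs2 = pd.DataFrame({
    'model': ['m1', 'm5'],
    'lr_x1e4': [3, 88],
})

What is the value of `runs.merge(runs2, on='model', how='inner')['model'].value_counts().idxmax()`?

merge on 'model' (how='inner') → 5 rows:
   acc model  lr_x1e4
0   76    m1        3
1   91    m5       88
2   68    m5       88
3   71    m5       88
4   61    m5       88
value_counts of model:
model
m5    4
m1    1
Name: count, dtype: int64
label with the largest value → m5

m5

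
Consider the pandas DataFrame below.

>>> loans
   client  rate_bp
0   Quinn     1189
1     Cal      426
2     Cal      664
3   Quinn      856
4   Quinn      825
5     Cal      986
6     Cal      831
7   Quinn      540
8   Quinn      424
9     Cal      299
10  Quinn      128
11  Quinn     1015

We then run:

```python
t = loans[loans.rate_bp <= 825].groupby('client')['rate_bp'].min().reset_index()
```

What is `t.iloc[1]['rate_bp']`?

128

filter rows where rate_bp <= 825:
   client  rate_bp
1     Cal      426
2     Cal      664
4   Quinn      825
7   Quinn      540
8   Quinn      424
9     Cal      299
10  Quinn      128
group by client, min of rate_bp:
client
Cal      299
Quinn    128
Name: rate_bp, dtype: int64
reset_index():
  client  rate_bp
0    Cal      299
1  Quinn      128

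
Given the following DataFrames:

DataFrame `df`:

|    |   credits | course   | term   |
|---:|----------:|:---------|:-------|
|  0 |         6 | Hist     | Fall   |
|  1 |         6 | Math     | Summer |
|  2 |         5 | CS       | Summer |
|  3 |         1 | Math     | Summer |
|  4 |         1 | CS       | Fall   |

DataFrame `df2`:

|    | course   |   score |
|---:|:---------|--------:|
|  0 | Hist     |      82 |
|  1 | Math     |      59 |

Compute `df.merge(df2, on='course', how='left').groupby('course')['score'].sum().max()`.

merge on 'course' (how='left') → 5 rows:
   credits course    term  score
0        6   Hist    Fall   82.0
1        6   Math  Summer   59.0
2        5     CS  Summer    NaN
3        1   Math  Summer   59.0
4        1     CS    Fall    NaN
group by course, sum of score:
course
CS        0.0
Hist     82.0
Math    118.0
Name: score, dtype: float64

118.0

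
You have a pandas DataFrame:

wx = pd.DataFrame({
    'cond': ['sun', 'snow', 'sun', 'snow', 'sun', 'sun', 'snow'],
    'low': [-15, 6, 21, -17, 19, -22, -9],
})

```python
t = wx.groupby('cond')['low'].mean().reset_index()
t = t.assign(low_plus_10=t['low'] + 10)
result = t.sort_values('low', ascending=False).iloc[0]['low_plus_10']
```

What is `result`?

group by cond, mean of low:
cond
snow   -6.666667
sun     0.750000
Name: low, dtype: float64
reset_index():
   cond       low
0  snow -6.666667
1   sun  0.750000
add column low_plus_10 = t['low'] + 10:
   cond       low  low_plus_10
0  snow -6.666667     3.333333
1   sun  0.750000    10.750000
sort by low descending:
   cond       low  low_plus_10
1   sun  0.750000    10.750000
0  snow -6.666667     3.333333
Hence 10.75.

10.75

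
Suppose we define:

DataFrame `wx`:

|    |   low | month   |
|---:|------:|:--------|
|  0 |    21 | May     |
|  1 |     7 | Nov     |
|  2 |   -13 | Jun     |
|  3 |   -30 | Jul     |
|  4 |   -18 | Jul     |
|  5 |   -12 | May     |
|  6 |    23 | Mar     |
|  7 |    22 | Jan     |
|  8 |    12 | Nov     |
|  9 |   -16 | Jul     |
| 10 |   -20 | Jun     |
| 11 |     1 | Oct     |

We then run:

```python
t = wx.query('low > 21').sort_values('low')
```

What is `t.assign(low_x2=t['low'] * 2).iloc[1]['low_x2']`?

filter rows where low > 21:
   low month
6   23   Mar
7   22   Jan
sort by low:
   low month
7   22   Jan
6   23   Mar
add column low_x2 = t['low'] * 2:
   low month  low_x2
7   22   Jan      44
6   23   Mar      46
Then the value at position 1, column 'low_x2': 46

46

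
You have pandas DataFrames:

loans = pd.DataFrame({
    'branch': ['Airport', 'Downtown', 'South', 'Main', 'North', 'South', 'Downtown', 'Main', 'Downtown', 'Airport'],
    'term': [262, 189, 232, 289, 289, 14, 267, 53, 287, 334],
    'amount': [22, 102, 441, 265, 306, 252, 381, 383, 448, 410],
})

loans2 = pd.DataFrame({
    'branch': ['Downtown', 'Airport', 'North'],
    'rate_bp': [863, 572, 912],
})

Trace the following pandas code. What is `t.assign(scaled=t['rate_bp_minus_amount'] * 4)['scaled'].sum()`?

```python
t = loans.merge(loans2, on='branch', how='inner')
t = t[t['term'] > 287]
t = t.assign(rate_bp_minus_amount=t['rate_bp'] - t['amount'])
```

3072

merge on 'branch' (how='inner') → 6 rows:
     branch  term  amount  rate_bp
0   Airport   262      22      572
1  Downtown   189     102      863
2     North   289     306      912
3  Downtown   267     381      863
4  Downtown   287     448      863
5   Airport   334     410      572
filter rows where term > 287:
    branch  term  amount  rate_bp
2    North   289     306      912
5  Airport   334     410      572
add column rate_bp_minus_amount = t['rate_bp'] - t['amount']:
    branch  term  amount  rate_bp  rate_bp_minus_amount
2    North   289     306      912                   606
5  Airport   334     410      572                   162
add column scaled = t['rate_bp_minus_amount'] * 4:
    branch  term  amount  rate_bp  rate_bp_minus_amount  scaled
2    North   289     306      912                   606    2424
5  Airport   334     410      572                   162     648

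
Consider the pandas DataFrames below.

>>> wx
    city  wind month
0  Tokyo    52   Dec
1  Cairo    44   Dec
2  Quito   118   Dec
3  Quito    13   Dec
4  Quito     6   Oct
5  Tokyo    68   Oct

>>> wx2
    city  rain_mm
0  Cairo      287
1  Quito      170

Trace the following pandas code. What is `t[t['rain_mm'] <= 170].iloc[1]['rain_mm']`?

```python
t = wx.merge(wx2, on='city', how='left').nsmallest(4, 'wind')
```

170.0

merge on 'city' (how='left') → 6 rows:
    city  wind month  rain_mm
0  Tokyo    52   Dec      NaN
1  Cairo    44   Dec    287.0
2  Quito   118   Dec    170.0
3  Quito    13   Dec    170.0
4  Quito     6   Oct    170.0
5  Tokyo    68   Oct      NaN
take 4 rows with smallest wind:
    city  wind month  rain_mm
4  Quito     6   Oct    170.0
3  Quito    13   Dec    170.0
1  Cairo    44   Dec    287.0
0  Tokyo    52   Dec      NaN
filter rows where rain_mm <= 170:
    city  wind month  rain_mm
4  Quito     6   Oct    170.0
3  Quito    13   Dec    170.0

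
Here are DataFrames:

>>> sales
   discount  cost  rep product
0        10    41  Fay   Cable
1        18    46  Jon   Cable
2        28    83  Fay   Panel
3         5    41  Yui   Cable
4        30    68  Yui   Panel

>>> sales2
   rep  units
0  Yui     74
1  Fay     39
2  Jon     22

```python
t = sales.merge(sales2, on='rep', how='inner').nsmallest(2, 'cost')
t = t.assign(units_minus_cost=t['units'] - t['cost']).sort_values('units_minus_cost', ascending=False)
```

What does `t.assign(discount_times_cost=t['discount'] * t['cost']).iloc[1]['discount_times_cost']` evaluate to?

merge on 'rep' (how='inner') → 5 rows:
   discount  cost  rep product  units
0        10    41  Fay   Cable     39
1        18    46  Jon   Cable     22
2        28    83  Fay   Panel     39
3         5    41  Yui   Cable     74
4        30    68  Yui   Panel     74
take 2 rows with smallest cost:
   discount  cost  rep product  units
0        10    41  Fay   Cable     39
3         5    41  Yui   Cable     74
add column units_minus_cost = t['units'] - t['cost']:
   discount  cost  rep product  units  units_minus_cost
0        10    41  Fay   Cable     39                -2
3         5    41  Yui   Cable     74                33
sort by units_minus_cost descending:
   discount  cost  rep product  units  units_minus_cost
3         5    41  Yui   Cable     74                33
0        10    41  Fay   Cable     39                -2
add column discount_times_cost = t['discount'] * t['cost']:
   discount  cost  rep product  units  units_minus_cost  discount_times_cost
3         5    41  Yui   Cable     74                33                  205
0        10    41  Fay   Cable     39                -2                  410

410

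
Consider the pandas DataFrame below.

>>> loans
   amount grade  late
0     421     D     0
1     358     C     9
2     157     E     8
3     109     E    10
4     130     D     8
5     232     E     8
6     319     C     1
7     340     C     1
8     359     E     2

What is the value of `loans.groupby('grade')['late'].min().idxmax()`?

group by grade, min of late:
grade
C    1
D    0
E    2
Name: late, dtype: int64
Then the label with the largest value: E

E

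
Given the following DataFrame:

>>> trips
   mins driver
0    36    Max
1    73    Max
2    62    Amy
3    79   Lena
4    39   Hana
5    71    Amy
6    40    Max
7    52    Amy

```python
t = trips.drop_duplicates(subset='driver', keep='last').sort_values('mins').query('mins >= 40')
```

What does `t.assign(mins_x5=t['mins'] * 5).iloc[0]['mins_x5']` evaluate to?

drop duplicate driver (keep=last):
   mins driver
3    79   Lena
4    39   Hana
6    40    Max
7    52    Amy
sort by mins:
   mins driver
4    39   Hana
6    40    Max
7    52    Amy
3    79   Lena
filter rows where mins >= 40:
   mins driver
6    40    Max
7    52    Amy
3    79   Lena
add column mins_x5 = t['mins'] * 5:
   mins driver  mins_x5
6    40    Max      200
7    52    Amy      260
3    79   Lena      395

200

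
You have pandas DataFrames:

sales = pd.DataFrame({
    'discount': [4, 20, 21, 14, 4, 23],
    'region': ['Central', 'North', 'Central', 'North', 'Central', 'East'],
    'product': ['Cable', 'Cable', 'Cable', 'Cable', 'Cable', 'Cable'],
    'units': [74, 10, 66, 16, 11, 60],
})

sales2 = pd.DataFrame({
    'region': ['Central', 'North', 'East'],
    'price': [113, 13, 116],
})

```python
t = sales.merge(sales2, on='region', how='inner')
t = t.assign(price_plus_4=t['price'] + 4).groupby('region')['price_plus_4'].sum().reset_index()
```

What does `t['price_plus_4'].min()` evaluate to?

34

merge on 'region' (how='inner') → 6 rows:
   discount   region product  units  price
0         4  Central   Cable     74    113
1        20    North   Cable     10     13
2        21  Central   Cable     66    113
3        14    North   Cable     16     13
4         4  Central   Cable     11    113
5        23     East   Cable     60    116
add column price_plus_4 = t['price'] + 4:
   discount   region product  units  price  price_plus_4
0         4  Central   Cable     74    113           117
1        20    North   Cable     10     13            17
2        21  Central   Cable     66    113           117
3        14    North   Cable     16     13            17
4         4  Central   Cable     11    113           117
5        23     East   Cable     60    116           120
group by region, sum of price_plus_4:
region
Central    351
East       120
North       34
Name: price_plus_4, dtype: int64
reset_index():
    region  price_plus_4
0  Central           351
1     East           120
2    North            34
Reading off the min of column 'price_plus_4', we get 34.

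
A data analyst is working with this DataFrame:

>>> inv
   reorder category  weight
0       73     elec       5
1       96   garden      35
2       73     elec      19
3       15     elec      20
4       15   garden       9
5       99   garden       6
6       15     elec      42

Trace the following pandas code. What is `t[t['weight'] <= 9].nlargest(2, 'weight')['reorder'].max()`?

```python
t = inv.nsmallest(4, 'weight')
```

take 4 rows with smallest weight:
   reorder category  weight
0       73     elec       5
5       99   garden       6
4       15   garden       9
2       73     elec      19
filter rows where weight <= 9:
   reorder category  weight
0       73     elec       5
5       99   garden       6
4       15   garden       9
take 2 rows with largest weight:
   reorder category  weight
4       15   garden       9
5       99   garden       6
Then the max of column 'reorder': 99

99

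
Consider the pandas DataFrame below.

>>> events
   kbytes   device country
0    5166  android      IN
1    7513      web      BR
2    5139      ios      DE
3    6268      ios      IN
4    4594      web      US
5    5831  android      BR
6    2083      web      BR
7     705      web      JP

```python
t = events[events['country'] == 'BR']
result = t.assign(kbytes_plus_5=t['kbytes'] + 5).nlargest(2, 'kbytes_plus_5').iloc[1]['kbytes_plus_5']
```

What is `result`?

filter rows where country == 'BR':
   kbytes   device country
1    7513      web      BR
5    5831  android      BR
6    2083      web      BR
add column kbytes_plus_5 = t['kbytes'] + 5:
   kbytes   device country  kbytes_plus_5
1    7513      web      BR           7518
5    5831  android      BR           5836
6    2083      web      BR           2088
take 2 rows with largest kbytes_plus_5:
   kbytes   device country  kbytes_plus_5
1    7513      web      BR           7518
5    5831  android      BR           5836

5836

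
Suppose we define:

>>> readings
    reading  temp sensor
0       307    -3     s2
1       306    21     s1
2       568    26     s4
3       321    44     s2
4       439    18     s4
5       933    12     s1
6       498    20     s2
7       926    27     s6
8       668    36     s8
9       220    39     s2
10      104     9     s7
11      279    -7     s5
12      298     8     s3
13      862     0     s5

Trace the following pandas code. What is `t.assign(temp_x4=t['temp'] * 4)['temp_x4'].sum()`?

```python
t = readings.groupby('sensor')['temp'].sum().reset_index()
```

1000

group by sensor, sum of temp:
sensor
s1     33
s2    100
s3      8
s4     44
s5     -7
s6     27
s7      9
s8     36
Name: temp, dtype: int64
reset_index():
  sensor  temp
0     s1    33
1     s2   100
2     s3     8
3     s4    44
4     s5    -7
5     s6    27
6     s7     9
7     s8    36
add column temp_x4 = t['temp'] * 4:
  sensor  temp  temp_x4
0     s1    33      132
1     s2   100      400
2     s3     8       32
3     s4    44      176
4     s5    -7      -28
5     s6    27      108
6     s7     9       36
7     s8    36      144
Hence 1000.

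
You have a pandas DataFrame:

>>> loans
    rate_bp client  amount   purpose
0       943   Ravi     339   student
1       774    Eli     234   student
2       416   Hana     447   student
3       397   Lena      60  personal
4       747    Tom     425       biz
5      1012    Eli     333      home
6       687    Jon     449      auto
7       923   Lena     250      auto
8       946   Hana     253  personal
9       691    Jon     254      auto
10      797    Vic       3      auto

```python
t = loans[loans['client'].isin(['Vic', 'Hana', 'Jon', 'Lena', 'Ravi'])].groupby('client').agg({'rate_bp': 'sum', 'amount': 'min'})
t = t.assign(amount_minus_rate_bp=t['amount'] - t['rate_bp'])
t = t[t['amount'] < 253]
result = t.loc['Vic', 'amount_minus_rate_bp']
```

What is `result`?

filter rows where client in ['Vic', 'Hana', 'Jon', 'Lena', 'Ravi']:
    rate_bp client  amount   purpose
0       943   Ravi     339   student
2       416   Hana     447   student
3       397   Lena      60  personal
6       687    Jon     449      auto
7       923   Lena     250      auto
8       946   Hana     253  personal
9       691    Jon     254      auto
10      797    Vic       3      auto
group by client: sum(rate_bp), min(amount):
        rate_bp  amount
client                 
Hana       1362     253
Jon        1378     254
Lena       1320      60
Ravi        943     339
Vic         797       3
add column amount_minus_rate_bp = t['amount'] - t['rate_bp']:
        rate_bp  amount  amount_minus_rate_bp
client                                       
Hana       1362     253                 -1109
Jon        1378     254                 -1124
Lena       1320      60                 -1260
Ravi        943     339                  -604
Vic         797       3                  -794
filter rows where amount < 253:
        rate_bp  amount  amount_minus_rate_bp
client                                       
Lena       1320      60                 -1260
Vic         797       3                  -794
Then the value at row 'Vic', column 'amount_minus_rate_bp': -794

-794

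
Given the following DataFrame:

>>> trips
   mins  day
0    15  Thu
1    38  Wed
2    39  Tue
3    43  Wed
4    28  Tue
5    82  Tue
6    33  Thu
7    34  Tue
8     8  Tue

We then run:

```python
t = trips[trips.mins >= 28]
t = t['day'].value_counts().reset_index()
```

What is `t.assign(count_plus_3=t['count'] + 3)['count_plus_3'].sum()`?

16

filter rows where mins >= 28:
   mins  day
1    38  Wed
2    39  Tue
3    43  Wed
4    28  Tue
5    82  Tue
6    33  Thu
7    34  Tue
value_counts of day:
day
Tue    4
Wed    2
Thu    1
Name: count, dtype: int64
reset_index():
   day  count
0  Tue      4
1  Wed      2
2  Thu      1
add column count_plus_3 = t['count'] + 3:
   day  count  count_plus_3
0  Tue      4             7
1  Wed      2             5
2  Thu      1             4
The sum of column 'count_plus_3' is 16.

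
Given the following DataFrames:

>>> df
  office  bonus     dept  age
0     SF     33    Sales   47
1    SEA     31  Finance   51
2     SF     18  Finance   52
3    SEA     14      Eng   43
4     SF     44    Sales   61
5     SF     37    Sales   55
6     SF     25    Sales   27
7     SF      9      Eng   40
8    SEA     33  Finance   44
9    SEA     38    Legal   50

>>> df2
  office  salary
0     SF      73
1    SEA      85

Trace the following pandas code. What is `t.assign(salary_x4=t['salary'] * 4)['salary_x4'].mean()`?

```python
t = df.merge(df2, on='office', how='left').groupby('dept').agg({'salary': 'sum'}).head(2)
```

merge on 'office' (how='left') → 10 rows:
  office  bonus     dept  age  salary
0     SF     33    Sales   47      73
1    SEA     31  Finance   51      85
2     SF     18  Finance   52      73
3    SEA     14      Eng   43      85
4     SF     44    Sales   61      73
5     SF     37    Sales   55      73
6     SF     25    Sales   27      73
7     SF      9      Eng   40      73
8    SEA     33  Finance   44      85
9    SEA     38    Legal   50      85
group by dept, sum of salary:
         salary
dept           
Eng         158
Finance     243
Legal        85
Sales       292
take first 2 rows:
         salary
dept           
Eng         158
Finance     243
add column salary_x4 = t['salary'] * 4:
         salary  salary_x4
dept                      
Eng         158        632
Finance     243        972
So mean() = 802.0.

802.0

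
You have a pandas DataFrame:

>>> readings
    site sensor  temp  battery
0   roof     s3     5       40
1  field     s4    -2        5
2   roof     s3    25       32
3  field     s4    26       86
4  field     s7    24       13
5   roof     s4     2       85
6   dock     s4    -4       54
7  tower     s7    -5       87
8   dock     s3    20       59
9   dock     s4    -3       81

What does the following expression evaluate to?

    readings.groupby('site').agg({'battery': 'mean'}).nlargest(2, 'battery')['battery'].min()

group by site, mean of battery:
         battery
site            
dock   64.666667
field  34.666667
roof   52.333333
tower  87.000000
take 2 rows with largest battery:
         battery
site            
tower  87.000000
dock   64.666667
Reading off the min of column 'battery', we get 64.6666666667.

64.6666666667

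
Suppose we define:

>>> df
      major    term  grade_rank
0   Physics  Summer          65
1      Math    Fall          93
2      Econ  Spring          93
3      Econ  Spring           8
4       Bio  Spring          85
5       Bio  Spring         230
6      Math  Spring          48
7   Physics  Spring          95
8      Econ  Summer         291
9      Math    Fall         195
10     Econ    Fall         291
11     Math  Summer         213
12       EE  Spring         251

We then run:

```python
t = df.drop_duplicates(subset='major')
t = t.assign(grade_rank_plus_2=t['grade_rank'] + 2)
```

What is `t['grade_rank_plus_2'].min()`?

67

drop duplicate major (keep=first):
      major    term  grade_rank
0   Physics  Summer          65
1      Math    Fall          93
2      Econ  Spring          93
4       Bio  Spring          85
12       EE  Spring         251
add column grade_rank_plus_2 = t['grade_rank'] + 2:
      major    term  grade_rank  grade_rank_plus_2
0   Physics  Summer          65                 67
1      Math    Fall          93                 95
2      Econ  Spring          93                 95
4       Bio  Spring          85                 87
12       EE  Spring         251                253
Taking the min of column 'grade_rank_plus_2' gives 67.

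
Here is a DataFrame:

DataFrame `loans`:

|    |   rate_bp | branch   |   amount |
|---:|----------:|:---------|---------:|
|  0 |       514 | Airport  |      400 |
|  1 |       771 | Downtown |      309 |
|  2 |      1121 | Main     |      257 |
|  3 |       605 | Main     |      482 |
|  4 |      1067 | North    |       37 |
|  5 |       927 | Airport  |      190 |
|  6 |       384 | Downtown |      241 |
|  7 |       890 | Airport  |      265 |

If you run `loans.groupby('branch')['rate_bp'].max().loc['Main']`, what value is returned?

group by branch, max of rate_bp:
branch
Airport      927
Downtown     771
Main        1121
North       1067
Name: rate_bp, dtype: int64
So loc['Main'] = 1121.

1121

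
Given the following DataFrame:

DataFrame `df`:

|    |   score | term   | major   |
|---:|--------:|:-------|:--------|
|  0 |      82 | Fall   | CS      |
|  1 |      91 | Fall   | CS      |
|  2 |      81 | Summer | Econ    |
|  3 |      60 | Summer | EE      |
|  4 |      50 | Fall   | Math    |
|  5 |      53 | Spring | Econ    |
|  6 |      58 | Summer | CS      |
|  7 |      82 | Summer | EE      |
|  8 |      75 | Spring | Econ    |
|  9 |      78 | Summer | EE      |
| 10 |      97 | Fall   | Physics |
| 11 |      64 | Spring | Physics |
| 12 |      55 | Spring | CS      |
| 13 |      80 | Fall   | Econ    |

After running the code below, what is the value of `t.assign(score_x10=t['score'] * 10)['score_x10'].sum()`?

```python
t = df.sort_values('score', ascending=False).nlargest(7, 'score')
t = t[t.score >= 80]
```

5130

sort by score descending:
    score    term    major
10     97    Fall  Physics
1      91    Fall       CS
0      82    Fall       CS
7      82  Summer       EE
2      81  Summer     Econ
13     80    Fall     Econ
9      78  Summer       EE
8      75  Spring     Econ
11     64  Spring  Physics
3      60  Summer       EE
6      58  Summer       CS
12     55  Spring       CS
5      53  Spring     Econ
4      50    Fall     Math
take 7 rows with largest score:
    score    term    major
10     97    Fall  Physics
1      91    Fall       CS
0      82    Fall       CS
7      82  Summer       EE
2      81  Summer     Econ
13     80    Fall     Econ
9      78  Summer       EE
filter rows where score >= 80:
    score    term    major
10     97    Fall  Physics
1      91    Fall       CS
0      82    Fall       CS
7      82  Summer       EE
2      81  Summer     Econ
13     80    Fall     Econ
add column score_x10 = t['score'] * 10:
    score    term    major  score_x10
10     97    Fall  Physics        970
1      91    Fall       CS        910
0      82    Fall       CS        820
7      82  Summer       EE        820
2      81  Summer     Econ        810
13     80    Fall     Econ        800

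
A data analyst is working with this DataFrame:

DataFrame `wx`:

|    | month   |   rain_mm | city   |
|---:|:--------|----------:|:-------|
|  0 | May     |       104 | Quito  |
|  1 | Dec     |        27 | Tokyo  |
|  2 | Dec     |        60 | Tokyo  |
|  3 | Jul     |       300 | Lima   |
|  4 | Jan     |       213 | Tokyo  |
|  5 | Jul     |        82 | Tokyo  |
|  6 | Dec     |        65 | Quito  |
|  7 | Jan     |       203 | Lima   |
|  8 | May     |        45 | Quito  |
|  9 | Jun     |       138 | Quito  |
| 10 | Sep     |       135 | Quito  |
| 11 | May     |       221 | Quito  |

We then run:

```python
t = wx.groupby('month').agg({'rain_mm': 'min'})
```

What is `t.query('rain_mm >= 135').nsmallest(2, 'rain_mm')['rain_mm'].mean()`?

136.5

group by month, min of rain_mm:
       rain_mm
month         
Dec         27
Jan        203
Jul         82
Jun        138
May         45
Sep        135
filter rows where rain_mm >= 135:
       rain_mm
month         
Jan        203
Jun        138
Sep        135
take 2 rows with smallest rain_mm:
       rain_mm
month         
Sep        135
Jun        138
Hence 136.5.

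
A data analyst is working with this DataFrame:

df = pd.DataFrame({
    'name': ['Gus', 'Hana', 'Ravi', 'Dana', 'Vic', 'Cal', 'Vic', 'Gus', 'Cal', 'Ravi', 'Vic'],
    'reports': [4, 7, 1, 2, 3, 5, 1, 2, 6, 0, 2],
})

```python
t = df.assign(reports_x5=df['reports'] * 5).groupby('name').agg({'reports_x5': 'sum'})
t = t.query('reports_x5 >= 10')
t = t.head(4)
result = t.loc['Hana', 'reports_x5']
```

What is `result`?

35

add column reports_x5 = df['reports'] * 5:
    name  reports  reports_x5
0    Gus        4          20
1   Hana        7          35
2   Ravi        1           5
3   Dana        2          10
4    Vic        3          15
5    Cal        5          25
6    Vic        1           5
7    Gus        2          10
8    Cal        6          30
9   Ravi        0           0
10   Vic        2          10
group by name, sum of reports_x5:
      reports_x5
name            
Cal           55
Dana          10
Gus           30
Hana          35
Ravi           5
Vic           30
filter rows where reports_x5 >= 10:
      reports_x5
name            
Cal           55
Dana          10
Gus           30
Hana          35
Vic           30
take first 4 rows:
      reports_x5
name            
Cal           55
Dana          10
Gus           30
Hana          35
Finally, value at row 'Hana', column 'reports_x5' = 35.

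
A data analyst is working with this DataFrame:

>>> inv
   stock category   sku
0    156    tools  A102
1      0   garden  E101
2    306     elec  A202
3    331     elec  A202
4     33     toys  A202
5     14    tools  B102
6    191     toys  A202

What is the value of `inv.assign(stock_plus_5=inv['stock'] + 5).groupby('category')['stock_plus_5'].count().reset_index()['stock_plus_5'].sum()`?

add column stock_plus_5 = inv['stock'] + 5:
   stock category   sku  stock_plus_5
0    156    tools  A102           161
1      0   garden  E101             5
2    306     elec  A202           311
3    331     elec  A202           336
4     33     toys  A202            38
5     14    tools  B102            19
6    191     toys  A202           196
group by category, count of stock_plus_5:
category
elec      2
garden    1
tools     2
toys      2
Name: stock_plus_5, dtype: int64
reset_index():
  category  stock_plus_5
0     elec             2
1   garden             1
2    tools             2
3     toys             2
Taking the sum of column 'stock_plus_5' gives 7.

7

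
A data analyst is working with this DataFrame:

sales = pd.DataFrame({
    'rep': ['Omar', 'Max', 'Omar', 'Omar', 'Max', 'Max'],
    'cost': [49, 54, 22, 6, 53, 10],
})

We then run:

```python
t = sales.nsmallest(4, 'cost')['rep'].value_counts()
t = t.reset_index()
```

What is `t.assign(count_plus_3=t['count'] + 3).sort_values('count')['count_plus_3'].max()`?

6

take 4 rows with smallest cost:
    rep  cost
3  Omar     6
5   Max    10
2  Omar    22
0  Omar    49
value_counts of rep:
rep
Omar    3
Max     1
Name: count, dtype: int64
reset_index():
    rep  count
0  Omar      3
1   Max      1
add column count_plus_3 = t['count'] + 3:
    rep  count  count_plus_3
0  Omar      3             6
1   Max      1             4
sort by count:
    rep  count  count_plus_3
1   Max      1             4
0  Omar      3             6
So max() = 6.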